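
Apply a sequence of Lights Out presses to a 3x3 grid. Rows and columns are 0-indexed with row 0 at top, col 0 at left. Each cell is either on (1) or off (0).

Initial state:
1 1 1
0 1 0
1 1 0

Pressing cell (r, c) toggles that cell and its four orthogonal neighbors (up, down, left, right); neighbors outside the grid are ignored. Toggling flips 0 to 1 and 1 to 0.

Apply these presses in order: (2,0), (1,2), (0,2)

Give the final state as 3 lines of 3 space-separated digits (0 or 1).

Answer: 1 0 1
1 0 0
0 0 1

Derivation:
After press 1 at (2,0):
1 1 1
1 1 0
0 0 0

After press 2 at (1,2):
1 1 0
1 0 1
0 0 1

After press 3 at (0,2):
1 0 1
1 0 0
0 0 1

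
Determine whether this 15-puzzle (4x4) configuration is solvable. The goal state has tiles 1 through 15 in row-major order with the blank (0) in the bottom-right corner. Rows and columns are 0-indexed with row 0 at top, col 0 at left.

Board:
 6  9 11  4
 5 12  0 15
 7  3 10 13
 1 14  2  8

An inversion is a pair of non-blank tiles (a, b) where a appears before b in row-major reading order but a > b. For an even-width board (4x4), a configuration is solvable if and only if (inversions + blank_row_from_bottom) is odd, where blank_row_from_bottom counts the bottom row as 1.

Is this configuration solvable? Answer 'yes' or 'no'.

Answer: no

Derivation:
Inversions: 53
Blank is in row 1 (0-indexed from top), which is row 3 counting from the bottom (bottom = 1).
53 + 3 = 56, which is even, so the puzzle is not solvable.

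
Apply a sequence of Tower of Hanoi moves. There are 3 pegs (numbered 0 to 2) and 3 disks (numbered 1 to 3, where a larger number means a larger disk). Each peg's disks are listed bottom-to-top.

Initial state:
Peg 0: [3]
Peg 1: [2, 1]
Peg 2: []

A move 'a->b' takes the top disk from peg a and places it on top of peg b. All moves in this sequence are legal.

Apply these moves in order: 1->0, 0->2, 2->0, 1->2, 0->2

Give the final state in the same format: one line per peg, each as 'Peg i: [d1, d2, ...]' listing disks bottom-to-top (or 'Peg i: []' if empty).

Answer: Peg 0: [3]
Peg 1: []
Peg 2: [2, 1]

Derivation:
After move 1 (1->0):
Peg 0: [3, 1]
Peg 1: [2]
Peg 2: []

After move 2 (0->2):
Peg 0: [3]
Peg 1: [2]
Peg 2: [1]

After move 3 (2->0):
Peg 0: [3, 1]
Peg 1: [2]
Peg 2: []

After move 4 (1->2):
Peg 0: [3, 1]
Peg 1: []
Peg 2: [2]

After move 5 (0->2):
Peg 0: [3]
Peg 1: []
Peg 2: [2, 1]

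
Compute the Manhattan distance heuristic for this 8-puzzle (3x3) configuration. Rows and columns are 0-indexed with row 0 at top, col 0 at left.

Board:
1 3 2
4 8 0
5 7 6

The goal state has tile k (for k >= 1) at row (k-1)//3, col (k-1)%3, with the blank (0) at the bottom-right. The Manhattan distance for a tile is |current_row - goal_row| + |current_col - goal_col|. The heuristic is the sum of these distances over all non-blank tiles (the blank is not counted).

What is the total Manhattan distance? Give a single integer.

Answer: 7

Derivation:
Tile 1: (0,0)->(0,0) = 0
Tile 3: (0,1)->(0,2) = 1
Tile 2: (0,2)->(0,1) = 1
Tile 4: (1,0)->(1,0) = 0
Tile 8: (1,1)->(2,1) = 1
Tile 5: (2,0)->(1,1) = 2
Tile 7: (2,1)->(2,0) = 1
Tile 6: (2,2)->(1,2) = 1
Sum: 0 + 1 + 1 + 0 + 1 + 2 + 1 + 1 = 7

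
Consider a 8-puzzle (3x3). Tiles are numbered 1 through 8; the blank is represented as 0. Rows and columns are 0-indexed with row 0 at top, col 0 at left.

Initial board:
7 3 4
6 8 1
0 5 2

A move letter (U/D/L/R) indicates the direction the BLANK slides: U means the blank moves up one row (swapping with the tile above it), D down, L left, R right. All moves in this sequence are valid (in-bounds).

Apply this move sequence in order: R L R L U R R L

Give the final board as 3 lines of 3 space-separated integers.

Answer: 7 3 4
8 0 1
6 5 2

Derivation:
After move 1 (R):
7 3 4
6 8 1
5 0 2

After move 2 (L):
7 3 4
6 8 1
0 5 2

After move 3 (R):
7 3 4
6 8 1
5 0 2

After move 4 (L):
7 3 4
6 8 1
0 5 2

After move 5 (U):
7 3 4
0 8 1
6 5 2

After move 6 (R):
7 3 4
8 0 1
6 5 2

After move 7 (R):
7 3 4
8 1 0
6 5 2

After move 8 (L):
7 3 4
8 0 1
6 5 2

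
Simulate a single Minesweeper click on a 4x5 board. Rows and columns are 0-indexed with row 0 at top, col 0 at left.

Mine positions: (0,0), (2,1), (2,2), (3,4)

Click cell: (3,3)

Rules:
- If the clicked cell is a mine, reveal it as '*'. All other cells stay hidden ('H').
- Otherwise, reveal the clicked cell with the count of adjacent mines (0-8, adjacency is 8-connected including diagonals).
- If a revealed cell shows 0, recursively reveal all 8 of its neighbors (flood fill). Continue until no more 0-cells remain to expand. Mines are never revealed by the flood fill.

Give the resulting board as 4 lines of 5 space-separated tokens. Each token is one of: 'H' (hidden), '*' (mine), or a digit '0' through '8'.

H H H H H
H H H H H
H H H H H
H H H 2 H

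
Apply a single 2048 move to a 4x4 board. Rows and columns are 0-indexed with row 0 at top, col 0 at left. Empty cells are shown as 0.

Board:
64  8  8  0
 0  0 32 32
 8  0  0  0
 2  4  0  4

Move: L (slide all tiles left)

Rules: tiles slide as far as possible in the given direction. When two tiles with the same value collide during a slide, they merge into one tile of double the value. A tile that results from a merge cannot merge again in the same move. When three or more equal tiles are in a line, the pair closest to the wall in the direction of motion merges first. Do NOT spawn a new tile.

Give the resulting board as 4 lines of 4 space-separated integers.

Slide left:
row 0: [64, 8, 8, 0] -> [64, 16, 0, 0]
row 1: [0, 0, 32, 32] -> [64, 0, 0, 0]
row 2: [8, 0, 0, 0] -> [8, 0, 0, 0]
row 3: [2, 4, 0, 4] -> [2, 8, 0, 0]

Answer: 64 16  0  0
64  0  0  0
 8  0  0  0
 2  8  0  0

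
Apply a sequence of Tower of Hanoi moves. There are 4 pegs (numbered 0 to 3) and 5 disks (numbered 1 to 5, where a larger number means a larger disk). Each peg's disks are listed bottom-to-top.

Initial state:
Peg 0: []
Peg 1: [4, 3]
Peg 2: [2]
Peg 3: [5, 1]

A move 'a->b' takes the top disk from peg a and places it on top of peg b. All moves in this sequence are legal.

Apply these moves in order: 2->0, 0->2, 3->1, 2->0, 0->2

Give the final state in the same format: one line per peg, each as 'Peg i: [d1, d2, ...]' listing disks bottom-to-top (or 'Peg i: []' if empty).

Answer: Peg 0: []
Peg 1: [4, 3, 1]
Peg 2: [2]
Peg 3: [5]

Derivation:
After move 1 (2->0):
Peg 0: [2]
Peg 1: [4, 3]
Peg 2: []
Peg 3: [5, 1]

After move 2 (0->2):
Peg 0: []
Peg 1: [4, 3]
Peg 2: [2]
Peg 3: [5, 1]

After move 3 (3->1):
Peg 0: []
Peg 1: [4, 3, 1]
Peg 2: [2]
Peg 3: [5]

After move 4 (2->0):
Peg 0: [2]
Peg 1: [4, 3, 1]
Peg 2: []
Peg 3: [5]

After move 5 (0->2):
Peg 0: []
Peg 1: [4, 3, 1]
Peg 2: [2]
Peg 3: [5]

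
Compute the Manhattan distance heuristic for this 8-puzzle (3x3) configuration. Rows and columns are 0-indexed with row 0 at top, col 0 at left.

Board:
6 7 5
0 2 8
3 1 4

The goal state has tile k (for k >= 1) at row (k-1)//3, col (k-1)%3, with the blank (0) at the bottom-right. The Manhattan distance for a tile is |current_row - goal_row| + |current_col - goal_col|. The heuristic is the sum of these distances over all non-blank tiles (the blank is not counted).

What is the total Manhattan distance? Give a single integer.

Answer: 21

Derivation:
Tile 6: (0,0)->(1,2) = 3
Tile 7: (0,1)->(2,0) = 3
Tile 5: (0,2)->(1,1) = 2
Tile 2: (1,1)->(0,1) = 1
Tile 8: (1,2)->(2,1) = 2
Tile 3: (2,0)->(0,2) = 4
Tile 1: (2,1)->(0,0) = 3
Tile 4: (2,2)->(1,0) = 3
Sum: 3 + 3 + 2 + 1 + 2 + 4 + 3 + 3 = 21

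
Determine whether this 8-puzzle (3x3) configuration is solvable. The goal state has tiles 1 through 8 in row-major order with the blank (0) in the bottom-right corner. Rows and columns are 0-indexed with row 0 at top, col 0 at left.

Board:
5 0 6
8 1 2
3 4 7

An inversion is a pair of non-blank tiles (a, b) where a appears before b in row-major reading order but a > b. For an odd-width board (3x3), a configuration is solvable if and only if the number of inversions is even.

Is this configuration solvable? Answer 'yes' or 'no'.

Answer: no

Derivation:
Inversions (pairs i<j in row-major order where tile[i] > tile[j] > 0): 13
13 is odd, so the puzzle is not solvable.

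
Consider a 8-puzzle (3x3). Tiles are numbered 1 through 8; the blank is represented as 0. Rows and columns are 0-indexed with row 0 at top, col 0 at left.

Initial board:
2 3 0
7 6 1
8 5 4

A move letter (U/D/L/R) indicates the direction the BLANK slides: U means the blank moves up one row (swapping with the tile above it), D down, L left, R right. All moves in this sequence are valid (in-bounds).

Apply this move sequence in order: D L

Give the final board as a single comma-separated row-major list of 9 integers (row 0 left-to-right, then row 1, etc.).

After move 1 (D):
2 3 1
7 6 0
8 5 4

After move 2 (L):
2 3 1
7 0 6
8 5 4

Answer: 2, 3, 1, 7, 0, 6, 8, 5, 4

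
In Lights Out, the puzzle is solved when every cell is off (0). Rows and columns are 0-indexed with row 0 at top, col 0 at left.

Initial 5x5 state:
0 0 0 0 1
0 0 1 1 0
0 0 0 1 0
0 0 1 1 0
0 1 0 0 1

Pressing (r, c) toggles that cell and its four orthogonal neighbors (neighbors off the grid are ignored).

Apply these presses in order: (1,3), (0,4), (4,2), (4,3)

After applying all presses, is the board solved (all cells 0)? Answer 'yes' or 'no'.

Answer: yes

Derivation:
After press 1 at (1,3):
0 0 0 1 1
0 0 0 0 1
0 0 0 0 0
0 0 1 1 0
0 1 0 0 1

After press 2 at (0,4):
0 0 0 0 0
0 0 0 0 0
0 0 0 0 0
0 0 1 1 0
0 1 0 0 1

After press 3 at (4,2):
0 0 0 0 0
0 0 0 0 0
0 0 0 0 0
0 0 0 1 0
0 0 1 1 1

After press 4 at (4,3):
0 0 0 0 0
0 0 0 0 0
0 0 0 0 0
0 0 0 0 0
0 0 0 0 0

Lights still on: 0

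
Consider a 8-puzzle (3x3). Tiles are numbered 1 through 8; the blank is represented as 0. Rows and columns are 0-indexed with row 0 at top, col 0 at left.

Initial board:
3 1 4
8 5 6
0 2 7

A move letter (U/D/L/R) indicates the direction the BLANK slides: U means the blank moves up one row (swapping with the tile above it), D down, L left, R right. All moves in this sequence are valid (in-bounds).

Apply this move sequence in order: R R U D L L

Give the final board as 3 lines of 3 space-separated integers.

After move 1 (R):
3 1 4
8 5 6
2 0 7

After move 2 (R):
3 1 4
8 5 6
2 7 0

After move 3 (U):
3 1 4
8 5 0
2 7 6

After move 4 (D):
3 1 4
8 5 6
2 7 0

After move 5 (L):
3 1 4
8 5 6
2 0 7

After move 6 (L):
3 1 4
8 5 6
0 2 7

Answer: 3 1 4
8 5 6
0 2 7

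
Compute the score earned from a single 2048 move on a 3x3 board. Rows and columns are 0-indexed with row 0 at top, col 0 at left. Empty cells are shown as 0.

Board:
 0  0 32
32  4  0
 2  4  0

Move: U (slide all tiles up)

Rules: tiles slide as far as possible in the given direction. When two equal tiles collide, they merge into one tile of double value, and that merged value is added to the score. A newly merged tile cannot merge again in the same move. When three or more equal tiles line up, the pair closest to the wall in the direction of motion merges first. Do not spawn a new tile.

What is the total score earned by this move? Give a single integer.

Slide up:
col 0: [0, 32, 2] -> [32, 2, 0]  score +0 (running 0)
col 1: [0, 4, 4] -> [8, 0, 0]  score +8 (running 8)
col 2: [32, 0, 0] -> [32, 0, 0]  score +0 (running 8)
Board after move:
32  8 32
 2  0  0
 0  0  0

Answer: 8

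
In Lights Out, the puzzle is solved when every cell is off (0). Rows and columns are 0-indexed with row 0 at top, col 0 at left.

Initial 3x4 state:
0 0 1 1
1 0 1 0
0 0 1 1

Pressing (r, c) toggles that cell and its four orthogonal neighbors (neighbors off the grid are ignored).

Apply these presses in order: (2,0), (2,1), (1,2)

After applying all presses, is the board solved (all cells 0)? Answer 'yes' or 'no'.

Answer: no

Derivation:
After press 1 at (2,0):
0 0 1 1
0 0 1 0
1 1 1 1

After press 2 at (2,1):
0 0 1 1
0 1 1 0
0 0 0 1

After press 3 at (1,2):
0 0 0 1
0 0 0 1
0 0 1 1

Lights still on: 4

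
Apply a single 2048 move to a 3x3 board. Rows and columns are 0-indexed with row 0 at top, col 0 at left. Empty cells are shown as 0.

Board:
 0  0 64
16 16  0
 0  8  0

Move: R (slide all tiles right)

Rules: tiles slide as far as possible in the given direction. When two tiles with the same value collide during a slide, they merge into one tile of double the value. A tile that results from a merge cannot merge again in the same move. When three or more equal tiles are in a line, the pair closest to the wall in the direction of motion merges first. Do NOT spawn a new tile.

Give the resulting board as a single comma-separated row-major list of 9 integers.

Answer: 0, 0, 64, 0, 0, 32, 0, 0, 8

Derivation:
Slide right:
row 0: [0, 0, 64] -> [0, 0, 64]
row 1: [16, 16, 0] -> [0, 0, 32]
row 2: [0, 8, 0] -> [0, 0, 8]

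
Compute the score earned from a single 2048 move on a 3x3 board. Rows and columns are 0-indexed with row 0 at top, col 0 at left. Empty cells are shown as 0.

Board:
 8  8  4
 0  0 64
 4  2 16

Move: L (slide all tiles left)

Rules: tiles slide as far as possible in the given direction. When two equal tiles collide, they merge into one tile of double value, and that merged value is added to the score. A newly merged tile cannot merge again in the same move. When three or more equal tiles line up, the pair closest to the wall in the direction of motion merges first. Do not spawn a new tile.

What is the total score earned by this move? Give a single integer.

Slide left:
row 0: [8, 8, 4] -> [16, 4, 0]  score +16 (running 16)
row 1: [0, 0, 64] -> [64, 0, 0]  score +0 (running 16)
row 2: [4, 2, 16] -> [4, 2, 16]  score +0 (running 16)
Board after move:
16  4  0
64  0  0
 4  2 16

Answer: 16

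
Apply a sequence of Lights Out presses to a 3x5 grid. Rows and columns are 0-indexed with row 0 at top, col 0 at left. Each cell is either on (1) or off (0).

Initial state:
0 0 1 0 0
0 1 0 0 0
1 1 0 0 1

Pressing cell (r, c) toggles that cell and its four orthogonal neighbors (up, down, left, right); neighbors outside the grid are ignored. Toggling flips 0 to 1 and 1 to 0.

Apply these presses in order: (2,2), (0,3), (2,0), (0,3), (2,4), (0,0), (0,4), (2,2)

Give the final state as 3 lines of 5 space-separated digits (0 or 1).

Answer: 1 1 1 1 1
0 1 0 0 0
0 0 0 1 0

Derivation:
After press 1 at (2,2):
0 0 1 0 0
0 1 1 0 0
1 0 1 1 1

After press 2 at (0,3):
0 0 0 1 1
0 1 1 1 0
1 0 1 1 1

After press 3 at (2,0):
0 0 0 1 1
1 1 1 1 0
0 1 1 1 1

After press 4 at (0,3):
0 0 1 0 0
1 1 1 0 0
0 1 1 1 1

After press 5 at (2,4):
0 0 1 0 0
1 1 1 0 1
0 1 1 0 0

After press 6 at (0,0):
1 1 1 0 0
0 1 1 0 1
0 1 1 0 0

After press 7 at (0,4):
1 1 1 1 1
0 1 1 0 0
0 1 1 0 0

After press 8 at (2,2):
1 1 1 1 1
0 1 0 0 0
0 0 0 1 0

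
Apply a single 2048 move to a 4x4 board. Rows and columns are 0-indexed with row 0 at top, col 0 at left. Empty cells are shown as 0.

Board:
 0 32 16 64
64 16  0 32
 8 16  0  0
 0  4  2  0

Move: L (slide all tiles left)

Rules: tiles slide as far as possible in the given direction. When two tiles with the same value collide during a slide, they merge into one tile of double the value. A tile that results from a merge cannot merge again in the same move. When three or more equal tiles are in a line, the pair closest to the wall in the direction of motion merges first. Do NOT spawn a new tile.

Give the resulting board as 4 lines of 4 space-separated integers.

Slide left:
row 0: [0, 32, 16, 64] -> [32, 16, 64, 0]
row 1: [64, 16, 0, 32] -> [64, 16, 32, 0]
row 2: [8, 16, 0, 0] -> [8, 16, 0, 0]
row 3: [0, 4, 2, 0] -> [4, 2, 0, 0]

Answer: 32 16 64  0
64 16 32  0
 8 16  0  0
 4  2  0  0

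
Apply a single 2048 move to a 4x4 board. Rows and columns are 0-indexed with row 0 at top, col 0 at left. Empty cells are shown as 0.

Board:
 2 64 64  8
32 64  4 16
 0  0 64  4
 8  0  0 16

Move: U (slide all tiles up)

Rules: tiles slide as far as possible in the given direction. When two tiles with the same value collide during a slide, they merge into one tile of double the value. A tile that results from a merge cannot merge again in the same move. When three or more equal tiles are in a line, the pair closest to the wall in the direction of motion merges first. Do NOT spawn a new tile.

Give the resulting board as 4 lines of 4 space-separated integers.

Answer:   2 128  64   8
 32   0   4  16
  8   0  64   4
  0   0   0  16

Derivation:
Slide up:
col 0: [2, 32, 0, 8] -> [2, 32, 8, 0]
col 1: [64, 64, 0, 0] -> [128, 0, 0, 0]
col 2: [64, 4, 64, 0] -> [64, 4, 64, 0]
col 3: [8, 16, 4, 16] -> [8, 16, 4, 16]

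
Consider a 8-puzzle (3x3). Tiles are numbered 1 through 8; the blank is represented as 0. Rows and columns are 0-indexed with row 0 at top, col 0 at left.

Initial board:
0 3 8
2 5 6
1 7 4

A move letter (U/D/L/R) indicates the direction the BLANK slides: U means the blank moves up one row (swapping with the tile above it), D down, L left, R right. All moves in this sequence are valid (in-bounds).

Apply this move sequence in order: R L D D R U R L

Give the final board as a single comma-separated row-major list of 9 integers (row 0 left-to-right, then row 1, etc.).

Answer: 2, 3, 8, 1, 0, 6, 7, 5, 4

Derivation:
After move 1 (R):
3 0 8
2 5 6
1 7 4

After move 2 (L):
0 3 8
2 5 6
1 7 4

After move 3 (D):
2 3 8
0 5 6
1 7 4

After move 4 (D):
2 3 8
1 5 6
0 7 4

After move 5 (R):
2 3 8
1 5 6
7 0 4

After move 6 (U):
2 3 8
1 0 6
7 5 4

After move 7 (R):
2 3 8
1 6 0
7 5 4

After move 8 (L):
2 3 8
1 0 6
7 5 4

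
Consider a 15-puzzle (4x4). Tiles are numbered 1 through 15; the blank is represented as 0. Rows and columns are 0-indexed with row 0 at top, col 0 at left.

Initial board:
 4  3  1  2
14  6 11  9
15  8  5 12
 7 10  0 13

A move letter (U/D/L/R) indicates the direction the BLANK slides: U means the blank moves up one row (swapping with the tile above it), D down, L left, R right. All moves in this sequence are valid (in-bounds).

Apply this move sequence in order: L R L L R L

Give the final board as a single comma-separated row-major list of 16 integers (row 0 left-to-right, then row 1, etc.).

Answer: 4, 3, 1, 2, 14, 6, 11, 9, 15, 8, 5, 12, 0, 7, 10, 13

Derivation:
After move 1 (L):
 4  3  1  2
14  6 11  9
15  8  5 12
 7  0 10 13

After move 2 (R):
 4  3  1  2
14  6 11  9
15  8  5 12
 7 10  0 13

After move 3 (L):
 4  3  1  2
14  6 11  9
15  8  5 12
 7  0 10 13

After move 4 (L):
 4  3  1  2
14  6 11  9
15  8  5 12
 0  7 10 13

After move 5 (R):
 4  3  1  2
14  6 11  9
15  8  5 12
 7  0 10 13

After move 6 (L):
 4  3  1  2
14  6 11  9
15  8  5 12
 0  7 10 13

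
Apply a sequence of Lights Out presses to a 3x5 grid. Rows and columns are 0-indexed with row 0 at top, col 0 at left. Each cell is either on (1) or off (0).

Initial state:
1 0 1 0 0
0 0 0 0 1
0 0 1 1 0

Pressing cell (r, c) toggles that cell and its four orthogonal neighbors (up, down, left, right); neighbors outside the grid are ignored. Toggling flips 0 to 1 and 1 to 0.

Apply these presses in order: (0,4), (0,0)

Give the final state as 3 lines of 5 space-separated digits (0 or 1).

After press 1 at (0,4):
1 0 1 1 1
0 0 0 0 0
0 0 1 1 0

After press 2 at (0,0):
0 1 1 1 1
1 0 0 0 0
0 0 1 1 0

Answer: 0 1 1 1 1
1 0 0 0 0
0 0 1 1 0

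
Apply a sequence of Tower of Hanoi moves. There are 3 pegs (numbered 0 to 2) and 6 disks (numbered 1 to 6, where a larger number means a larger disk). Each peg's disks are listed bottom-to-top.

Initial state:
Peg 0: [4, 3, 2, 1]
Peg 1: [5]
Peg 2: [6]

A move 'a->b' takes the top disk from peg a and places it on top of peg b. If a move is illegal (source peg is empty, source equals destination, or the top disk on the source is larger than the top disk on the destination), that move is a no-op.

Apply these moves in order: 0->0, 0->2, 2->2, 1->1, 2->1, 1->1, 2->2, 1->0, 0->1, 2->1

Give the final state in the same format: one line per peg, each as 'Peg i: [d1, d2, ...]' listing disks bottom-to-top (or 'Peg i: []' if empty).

Answer: Peg 0: [4, 3, 2]
Peg 1: [5, 1]
Peg 2: [6]

Derivation:
After move 1 (0->0):
Peg 0: [4, 3, 2, 1]
Peg 1: [5]
Peg 2: [6]

After move 2 (0->2):
Peg 0: [4, 3, 2]
Peg 1: [5]
Peg 2: [6, 1]

After move 3 (2->2):
Peg 0: [4, 3, 2]
Peg 1: [5]
Peg 2: [6, 1]

After move 4 (1->1):
Peg 0: [4, 3, 2]
Peg 1: [5]
Peg 2: [6, 1]

After move 5 (2->1):
Peg 0: [4, 3, 2]
Peg 1: [5, 1]
Peg 2: [6]

After move 6 (1->1):
Peg 0: [4, 3, 2]
Peg 1: [5, 1]
Peg 2: [6]

After move 7 (2->2):
Peg 0: [4, 3, 2]
Peg 1: [5, 1]
Peg 2: [6]

After move 8 (1->0):
Peg 0: [4, 3, 2, 1]
Peg 1: [5]
Peg 2: [6]

After move 9 (0->1):
Peg 0: [4, 3, 2]
Peg 1: [5, 1]
Peg 2: [6]

After move 10 (2->1):
Peg 0: [4, 3, 2]
Peg 1: [5, 1]
Peg 2: [6]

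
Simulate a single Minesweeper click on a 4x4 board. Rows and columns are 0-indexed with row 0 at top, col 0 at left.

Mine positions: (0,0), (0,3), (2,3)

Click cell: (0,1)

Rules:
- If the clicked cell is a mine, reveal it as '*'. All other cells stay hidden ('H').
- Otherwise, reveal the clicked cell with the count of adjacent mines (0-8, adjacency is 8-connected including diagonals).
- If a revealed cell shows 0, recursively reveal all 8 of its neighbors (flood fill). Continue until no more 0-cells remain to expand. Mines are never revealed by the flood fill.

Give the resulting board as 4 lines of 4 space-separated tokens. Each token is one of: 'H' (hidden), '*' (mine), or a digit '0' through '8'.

H 1 H H
H H H H
H H H H
H H H H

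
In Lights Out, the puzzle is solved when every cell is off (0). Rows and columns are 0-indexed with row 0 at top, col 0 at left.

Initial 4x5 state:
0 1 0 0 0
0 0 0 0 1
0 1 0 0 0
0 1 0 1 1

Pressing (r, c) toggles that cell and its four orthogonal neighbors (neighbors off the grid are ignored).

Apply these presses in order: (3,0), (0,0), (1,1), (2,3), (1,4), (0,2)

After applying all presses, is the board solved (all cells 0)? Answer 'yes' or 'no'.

Answer: no

Derivation:
After press 1 at (3,0):
0 1 0 0 0
0 0 0 0 1
1 1 0 0 0
1 0 0 1 1

After press 2 at (0,0):
1 0 0 0 0
1 0 0 0 1
1 1 0 0 0
1 0 0 1 1

After press 3 at (1,1):
1 1 0 0 0
0 1 1 0 1
1 0 0 0 0
1 0 0 1 1

After press 4 at (2,3):
1 1 0 0 0
0 1 1 1 1
1 0 1 1 1
1 0 0 0 1

After press 5 at (1,4):
1 1 0 0 1
0 1 1 0 0
1 0 1 1 0
1 0 0 0 1

After press 6 at (0,2):
1 0 1 1 1
0 1 0 0 0
1 0 1 1 0
1 0 0 0 1

Lights still on: 10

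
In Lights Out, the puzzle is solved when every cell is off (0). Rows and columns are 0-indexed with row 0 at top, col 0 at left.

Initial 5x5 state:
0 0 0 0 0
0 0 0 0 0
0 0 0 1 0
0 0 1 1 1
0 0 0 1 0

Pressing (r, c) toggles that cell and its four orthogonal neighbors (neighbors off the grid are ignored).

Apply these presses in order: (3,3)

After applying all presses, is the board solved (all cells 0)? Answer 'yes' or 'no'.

Answer: yes

Derivation:
After press 1 at (3,3):
0 0 0 0 0
0 0 0 0 0
0 0 0 0 0
0 0 0 0 0
0 0 0 0 0

Lights still on: 0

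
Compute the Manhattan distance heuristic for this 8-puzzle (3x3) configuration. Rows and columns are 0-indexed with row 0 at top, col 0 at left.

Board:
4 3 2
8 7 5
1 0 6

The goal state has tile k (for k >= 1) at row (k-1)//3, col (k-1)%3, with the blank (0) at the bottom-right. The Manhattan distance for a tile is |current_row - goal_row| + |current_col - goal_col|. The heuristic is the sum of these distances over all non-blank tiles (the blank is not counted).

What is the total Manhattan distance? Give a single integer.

Tile 4: (0,0)->(1,0) = 1
Tile 3: (0,1)->(0,2) = 1
Tile 2: (0,2)->(0,1) = 1
Tile 8: (1,0)->(2,1) = 2
Tile 7: (1,1)->(2,0) = 2
Tile 5: (1,2)->(1,1) = 1
Tile 1: (2,0)->(0,0) = 2
Tile 6: (2,2)->(1,2) = 1
Sum: 1 + 1 + 1 + 2 + 2 + 1 + 2 + 1 = 11

Answer: 11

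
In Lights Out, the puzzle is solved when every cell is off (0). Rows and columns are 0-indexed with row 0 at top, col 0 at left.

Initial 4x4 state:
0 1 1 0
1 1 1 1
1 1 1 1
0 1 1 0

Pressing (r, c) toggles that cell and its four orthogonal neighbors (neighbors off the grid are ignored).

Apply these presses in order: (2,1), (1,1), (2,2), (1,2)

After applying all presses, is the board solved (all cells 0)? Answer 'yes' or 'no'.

Answer: yes

Derivation:
After press 1 at (2,1):
0 1 1 0
1 0 1 1
0 0 0 1
0 0 1 0

After press 2 at (1,1):
0 0 1 0
0 1 0 1
0 1 0 1
0 0 1 0

After press 3 at (2,2):
0 0 1 0
0 1 1 1
0 0 1 0
0 0 0 0

After press 4 at (1,2):
0 0 0 0
0 0 0 0
0 0 0 0
0 0 0 0

Lights still on: 0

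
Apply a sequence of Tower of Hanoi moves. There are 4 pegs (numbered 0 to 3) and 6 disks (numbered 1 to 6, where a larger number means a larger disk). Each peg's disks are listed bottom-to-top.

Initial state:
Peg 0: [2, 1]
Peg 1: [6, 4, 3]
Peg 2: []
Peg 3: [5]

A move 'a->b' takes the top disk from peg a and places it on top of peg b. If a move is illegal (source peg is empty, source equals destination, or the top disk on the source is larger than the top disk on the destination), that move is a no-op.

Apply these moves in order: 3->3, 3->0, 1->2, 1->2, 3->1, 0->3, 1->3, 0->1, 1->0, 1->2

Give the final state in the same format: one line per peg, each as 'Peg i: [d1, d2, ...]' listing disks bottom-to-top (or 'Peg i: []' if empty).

After move 1 (3->3):
Peg 0: [2, 1]
Peg 1: [6, 4, 3]
Peg 2: []
Peg 3: [5]

After move 2 (3->0):
Peg 0: [2, 1]
Peg 1: [6, 4, 3]
Peg 2: []
Peg 3: [5]

After move 3 (1->2):
Peg 0: [2, 1]
Peg 1: [6, 4]
Peg 2: [3]
Peg 3: [5]

After move 4 (1->2):
Peg 0: [2, 1]
Peg 1: [6, 4]
Peg 2: [3]
Peg 3: [5]

After move 5 (3->1):
Peg 0: [2, 1]
Peg 1: [6, 4]
Peg 2: [3]
Peg 3: [5]

After move 6 (0->3):
Peg 0: [2]
Peg 1: [6, 4]
Peg 2: [3]
Peg 3: [5, 1]

After move 7 (1->3):
Peg 0: [2]
Peg 1: [6, 4]
Peg 2: [3]
Peg 3: [5, 1]

After move 8 (0->1):
Peg 0: []
Peg 1: [6, 4, 2]
Peg 2: [3]
Peg 3: [5, 1]

After move 9 (1->0):
Peg 0: [2]
Peg 1: [6, 4]
Peg 2: [3]
Peg 3: [5, 1]

After move 10 (1->2):
Peg 0: [2]
Peg 1: [6, 4]
Peg 2: [3]
Peg 3: [5, 1]

Answer: Peg 0: [2]
Peg 1: [6, 4]
Peg 2: [3]
Peg 3: [5, 1]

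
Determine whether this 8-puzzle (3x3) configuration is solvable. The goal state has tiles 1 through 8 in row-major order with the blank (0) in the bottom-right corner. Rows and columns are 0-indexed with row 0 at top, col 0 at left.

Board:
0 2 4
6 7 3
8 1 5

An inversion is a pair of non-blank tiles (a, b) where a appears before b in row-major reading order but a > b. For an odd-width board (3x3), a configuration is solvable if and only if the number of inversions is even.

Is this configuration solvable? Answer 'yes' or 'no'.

Answer: yes

Derivation:
Inversions (pairs i<j in row-major order where tile[i] > tile[j] > 0): 12
12 is even, so the puzzle is solvable.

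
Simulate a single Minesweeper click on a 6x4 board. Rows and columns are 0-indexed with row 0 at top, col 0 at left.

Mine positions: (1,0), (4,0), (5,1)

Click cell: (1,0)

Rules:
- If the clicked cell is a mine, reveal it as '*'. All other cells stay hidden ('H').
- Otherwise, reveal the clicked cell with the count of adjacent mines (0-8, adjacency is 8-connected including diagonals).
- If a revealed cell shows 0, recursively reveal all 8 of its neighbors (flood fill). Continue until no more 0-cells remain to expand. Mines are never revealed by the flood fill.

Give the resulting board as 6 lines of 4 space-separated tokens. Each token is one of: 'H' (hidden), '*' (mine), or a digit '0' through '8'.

H H H H
* H H H
H H H H
H H H H
H H H H
H H H H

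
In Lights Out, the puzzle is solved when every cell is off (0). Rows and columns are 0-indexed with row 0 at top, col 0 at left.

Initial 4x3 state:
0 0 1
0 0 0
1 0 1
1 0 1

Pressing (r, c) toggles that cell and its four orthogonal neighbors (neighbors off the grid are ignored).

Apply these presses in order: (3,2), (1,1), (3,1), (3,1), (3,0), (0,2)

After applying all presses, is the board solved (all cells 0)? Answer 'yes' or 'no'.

Answer: no

Derivation:
After press 1 at (3,2):
0 0 1
0 0 0
1 0 0
1 1 0

After press 2 at (1,1):
0 1 1
1 1 1
1 1 0
1 1 0

After press 3 at (3,1):
0 1 1
1 1 1
1 0 0
0 0 1

After press 4 at (3,1):
0 1 1
1 1 1
1 1 0
1 1 0

After press 5 at (3,0):
0 1 1
1 1 1
0 1 0
0 0 0

After press 6 at (0,2):
0 0 0
1 1 0
0 1 0
0 0 0

Lights still on: 3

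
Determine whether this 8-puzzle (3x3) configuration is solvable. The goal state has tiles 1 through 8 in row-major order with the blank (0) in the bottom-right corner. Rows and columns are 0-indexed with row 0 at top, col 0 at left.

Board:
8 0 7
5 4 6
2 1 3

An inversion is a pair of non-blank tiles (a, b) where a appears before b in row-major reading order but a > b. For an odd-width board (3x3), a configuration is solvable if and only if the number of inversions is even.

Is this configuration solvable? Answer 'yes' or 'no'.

Inversions (pairs i<j in row-major order where tile[i] > tile[j] > 0): 24
24 is even, so the puzzle is solvable.

Answer: yes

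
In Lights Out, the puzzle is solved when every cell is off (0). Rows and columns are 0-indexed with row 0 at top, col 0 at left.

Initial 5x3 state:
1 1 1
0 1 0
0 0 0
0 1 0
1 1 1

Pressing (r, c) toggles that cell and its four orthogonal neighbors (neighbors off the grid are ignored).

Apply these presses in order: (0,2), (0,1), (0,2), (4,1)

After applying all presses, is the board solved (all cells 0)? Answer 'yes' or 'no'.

Answer: yes

Derivation:
After press 1 at (0,2):
1 0 0
0 1 1
0 0 0
0 1 0
1 1 1

After press 2 at (0,1):
0 1 1
0 0 1
0 0 0
0 1 0
1 1 1

After press 3 at (0,2):
0 0 0
0 0 0
0 0 0
0 1 0
1 1 1

After press 4 at (4,1):
0 0 0
0 0 0
0 0 0
0 0 0
0 0 0

Lights still on: 0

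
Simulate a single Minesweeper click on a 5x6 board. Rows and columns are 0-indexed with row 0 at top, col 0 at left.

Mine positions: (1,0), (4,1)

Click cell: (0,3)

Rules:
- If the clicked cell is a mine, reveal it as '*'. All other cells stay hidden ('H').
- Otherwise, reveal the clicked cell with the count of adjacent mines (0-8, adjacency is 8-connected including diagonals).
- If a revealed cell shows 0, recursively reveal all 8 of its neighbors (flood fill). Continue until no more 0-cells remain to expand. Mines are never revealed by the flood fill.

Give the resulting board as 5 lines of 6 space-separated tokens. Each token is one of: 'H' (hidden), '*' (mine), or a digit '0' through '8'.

H 1 0 0 0 0
H 1 0 0 0 0
H 1 0 0 0 0
H 1 1 0 0 0
H H 1 0 0 0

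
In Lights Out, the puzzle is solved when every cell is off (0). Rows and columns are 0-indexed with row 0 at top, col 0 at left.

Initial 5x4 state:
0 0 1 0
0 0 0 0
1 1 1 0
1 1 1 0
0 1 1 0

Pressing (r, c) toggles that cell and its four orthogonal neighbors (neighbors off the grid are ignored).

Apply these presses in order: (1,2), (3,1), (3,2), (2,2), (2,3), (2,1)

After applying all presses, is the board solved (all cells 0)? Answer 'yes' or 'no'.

After press 1 at (1,2):
0 0 0 0
0 1 1 1
1 1 0 0
1 1 1 0
0 1 1 0

After press 2 at (3,1):
0 0 0 0
0 1 1 1
1 0 0 0
0 0 0 0
0 0 1 0

After press 3 at (3,2):
0 0 0 0
0 1 1 1
1 0 1 0
0 1 1 1
0 0 0 0

After press 4 at (2,2):
0 0 0 0
0 1 0 1
1 1 0 1
0 1 0 1
0 0 0 0

After press 5 at (2,3):
0 0 0 0
0 1 0 0
1 1 1 0
0 1 0 0
0 0 0 0

After press 6 at (2,1):
0 0 0 0
0 0 0 0
0 0 0 0
0 0 0 0
0 0 0 0

Lights still on: 0

Answer: yes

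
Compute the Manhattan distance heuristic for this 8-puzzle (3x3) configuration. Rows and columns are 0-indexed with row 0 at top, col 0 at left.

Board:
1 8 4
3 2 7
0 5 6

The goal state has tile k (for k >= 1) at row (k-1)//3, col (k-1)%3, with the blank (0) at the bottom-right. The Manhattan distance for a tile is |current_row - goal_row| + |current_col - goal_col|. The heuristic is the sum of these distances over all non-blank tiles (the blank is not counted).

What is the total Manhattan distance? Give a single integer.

Tile 1: at (0,0), goal (0,0), distance |0-0|+|0-0| = 0
Tile 8: at (0,1), goal (2,1), distance |0-2|+|1-1| = 2
Tile 4: at (0,2), goal (1,0), distance |0-1|+|2-0| = 3
Tile 3: at (1,0), goal (0,2), distance |1-0|+|0-2| = 3
Tile 2: at (1,1), goal (0,1), distance |1-0|+|1-1| = 1
Tile 7: at (1,2), goal (2,0), distance |1-2|+|2-0| = 3
Tile 5: at (2,1), goal (1,1), distance |2-1|+|1-1| = 1
Tile 6: at (2,2), goal (1,2), distance |2-1|+|2-2| = 1
Sum: 0 + 2 + 3 + 3 + 1 + 3 + 1 + 1 = 14

Answer: 14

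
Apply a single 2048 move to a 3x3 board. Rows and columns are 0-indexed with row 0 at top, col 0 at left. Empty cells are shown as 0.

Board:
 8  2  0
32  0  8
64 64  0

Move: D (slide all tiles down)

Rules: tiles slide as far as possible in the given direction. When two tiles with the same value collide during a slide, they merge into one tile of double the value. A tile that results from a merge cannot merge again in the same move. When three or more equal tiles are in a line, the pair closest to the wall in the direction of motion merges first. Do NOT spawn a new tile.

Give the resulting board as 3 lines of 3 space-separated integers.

Slide down:
col 0: [8, 32, 64] -> [8, 32, 64]
col 1: [2, 0, 64] -> [0, 2, 64]
col 2: [0, 8, 0] -> [0, 0, 8]

Answer:  8  0  0
32  2  0
64 64  8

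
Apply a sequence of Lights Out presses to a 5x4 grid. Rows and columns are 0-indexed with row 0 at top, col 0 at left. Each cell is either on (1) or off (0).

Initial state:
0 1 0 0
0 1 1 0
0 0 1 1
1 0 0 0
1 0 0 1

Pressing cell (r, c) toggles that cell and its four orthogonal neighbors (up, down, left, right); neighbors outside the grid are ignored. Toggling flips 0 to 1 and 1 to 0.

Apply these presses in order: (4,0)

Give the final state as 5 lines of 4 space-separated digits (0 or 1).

Answer: 0 1 0 0
0 1 1 0
0 0 1 1
0 0 0 0
0 1 0 1

Derivation:
After press 1 at (4,0):
0 1 0 0
0 1 1 0
0 0 1 1
0 0 0 0
0 1 0 1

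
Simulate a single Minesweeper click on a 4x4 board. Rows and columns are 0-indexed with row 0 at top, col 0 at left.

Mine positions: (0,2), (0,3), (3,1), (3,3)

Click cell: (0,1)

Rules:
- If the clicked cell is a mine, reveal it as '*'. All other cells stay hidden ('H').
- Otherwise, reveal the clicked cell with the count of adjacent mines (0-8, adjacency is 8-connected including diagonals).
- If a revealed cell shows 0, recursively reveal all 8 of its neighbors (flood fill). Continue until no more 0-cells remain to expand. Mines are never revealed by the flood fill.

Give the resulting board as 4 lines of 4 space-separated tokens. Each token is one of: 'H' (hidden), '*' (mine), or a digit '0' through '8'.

H 1 H H
H H H H
H H H H
H H H H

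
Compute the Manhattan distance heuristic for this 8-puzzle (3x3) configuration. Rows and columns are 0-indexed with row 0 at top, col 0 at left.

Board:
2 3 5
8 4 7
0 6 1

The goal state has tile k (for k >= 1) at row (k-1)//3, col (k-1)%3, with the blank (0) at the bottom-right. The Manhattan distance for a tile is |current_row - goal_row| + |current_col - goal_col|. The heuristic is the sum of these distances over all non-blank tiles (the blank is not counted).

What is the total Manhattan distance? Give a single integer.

Answer: 16

Derivation:
Tile 2: at (0,0), goal (0,1), distance |0-0|+|0-1| = 1
Tile 3: at (0,1), goal (0,2), distance |0-0|+|1-2| = 1
Tile 5: at (0,2), goal (1,1), distance |0-1|+|2-1| = 2
Tile 8: at (1,0), goal (2,1), distance |1-2|+|0-1| = 2
Tile 4: at (1,1), goal (1,0), distance |1-1|+|1-0| = 1
Tile 7: at (1,2), goal (2,0), distance |1-2|+|2-0| = 3
Tile 6: at (2,1), goal (1,2), distance |2-1|+|1-2| = 2
Tile 1: at (2,2), goal (0,0), distance |2-0|+|2-0| = 4
Sum: 1 + 1 + 2 + 2 + 1 + 3 + 2 + 4 = 16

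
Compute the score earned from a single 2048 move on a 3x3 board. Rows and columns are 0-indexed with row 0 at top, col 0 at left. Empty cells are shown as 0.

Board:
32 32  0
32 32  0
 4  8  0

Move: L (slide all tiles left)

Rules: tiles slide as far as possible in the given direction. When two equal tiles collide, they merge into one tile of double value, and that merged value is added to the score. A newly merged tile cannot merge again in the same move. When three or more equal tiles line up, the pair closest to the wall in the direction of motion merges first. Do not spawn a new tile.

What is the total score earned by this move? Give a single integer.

Answer: 128

Derivation:
Slide left:
row 0: [32, 32, 0] -> [64, 0, 0]  score +64 (running 64)
row 1: [32, 32, 0] -> [64, 0, 0]  score +64 (running 128)
row 2: [4, 8, 0] -> [4, 8, 0]  score +0 (running 128)
Board after move:
64  0  0
64  0  0
 4  8  0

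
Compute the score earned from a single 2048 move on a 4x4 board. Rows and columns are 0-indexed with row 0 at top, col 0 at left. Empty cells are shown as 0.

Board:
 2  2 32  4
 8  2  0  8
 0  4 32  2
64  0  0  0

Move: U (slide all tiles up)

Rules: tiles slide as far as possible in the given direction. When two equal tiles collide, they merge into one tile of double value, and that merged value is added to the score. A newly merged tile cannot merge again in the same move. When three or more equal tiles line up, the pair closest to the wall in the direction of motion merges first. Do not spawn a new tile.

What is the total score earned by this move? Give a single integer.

Answer: 68

Derivation:
Slide up:
col 0: [2, 8, 0, 64] -> [2, 8, 64, 0]  score +0 (running 0)
col 1: [2, 2, 4, 0] -> [4, 4, 0, 0]  score +4 (running 4)
col 2: [32, 0, 32, 0] -> [64, 0, 0, 0]  score +64 (running 68)
col 3: [4, 8, 2, 0] -> [4, 8, 2, 0]  score +0 (running 68)
Board after move:
 2  4 64  4
 8  4  0  8
64  0  0  2
 0  0  0  0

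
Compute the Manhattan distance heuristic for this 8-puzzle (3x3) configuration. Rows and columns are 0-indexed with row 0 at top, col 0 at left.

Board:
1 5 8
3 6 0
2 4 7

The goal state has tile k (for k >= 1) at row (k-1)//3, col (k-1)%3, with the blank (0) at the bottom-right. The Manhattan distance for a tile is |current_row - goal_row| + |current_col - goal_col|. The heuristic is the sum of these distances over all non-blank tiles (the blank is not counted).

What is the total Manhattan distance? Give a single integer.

Tile 1: at (0,0), goal (0,0), distance |0-0|+|0-0| = 0
Tile 5: at (0,1), goal (1,1), distance |0-1|+|1-1| = 1
Tile 8: at (0,2), goal (2,1), distance |0-2|+|2-1| = 3
Tile 3: at (1,0), goal (0,2), distance |1-0|+|0-2| = 3
Tile 6: at (1,1), goal (1,2), distance |1-1|+|1-2| = 1
Tile 2: at (2,0), goal (0,1), distance |2-0|+|0-1| = 3
Tile 4: at (2,1), goal (1,0), distance |2-1|+|1-0| = 2
Tile 7: at (2,2), goal (2,0), distance |2-2|+|2-0| = 2
Sum: 0 + 1 + 3 + 3 + 1 + 3 + 2 + 2 = 15

Answer: 15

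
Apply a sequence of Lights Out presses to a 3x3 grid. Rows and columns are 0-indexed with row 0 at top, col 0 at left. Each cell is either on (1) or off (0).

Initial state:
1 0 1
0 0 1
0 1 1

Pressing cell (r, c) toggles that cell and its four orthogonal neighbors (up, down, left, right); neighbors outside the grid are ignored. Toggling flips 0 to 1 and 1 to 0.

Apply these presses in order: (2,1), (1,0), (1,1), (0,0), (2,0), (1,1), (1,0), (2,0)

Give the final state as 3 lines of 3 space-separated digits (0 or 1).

Answer: 0 1 1
1 1 1
1 0 0

Derivation:
After press 1 at (2,1):
1 0 1
0 1 1
1 0 0

After press 2 at (1,0):
0 0 1
1 0 1
0 0 0

After press 3 at (1,1):
0 1 1
0 1 0
0 1 0

After press 4 at (0,0):
1 0 1
1 1 0
0 1 0

After press 5 at (2,0):
1 0 1
0 1 0
1 0 0

After press 6 at (1,1):
1 1 1
1 0 1
1 1 0

After press 7 at (1,0):
0 1 1
0 1 1
0 1 0

After press 8 at (2,0):
0 1 1
1 1 1
1 0 0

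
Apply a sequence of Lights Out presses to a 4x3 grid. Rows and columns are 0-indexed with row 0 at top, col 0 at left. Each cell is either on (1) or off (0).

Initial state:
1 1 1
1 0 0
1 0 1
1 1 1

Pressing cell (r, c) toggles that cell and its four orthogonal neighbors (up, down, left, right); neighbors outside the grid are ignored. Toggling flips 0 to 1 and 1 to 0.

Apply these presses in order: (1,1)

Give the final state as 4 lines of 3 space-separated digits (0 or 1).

Answer: 1 0 1
0 1 1
1 1 1
1 1 1

Derivation:
After press 1 at (1,1):
1 0 1
0 1 1
1 1 1
1 1 1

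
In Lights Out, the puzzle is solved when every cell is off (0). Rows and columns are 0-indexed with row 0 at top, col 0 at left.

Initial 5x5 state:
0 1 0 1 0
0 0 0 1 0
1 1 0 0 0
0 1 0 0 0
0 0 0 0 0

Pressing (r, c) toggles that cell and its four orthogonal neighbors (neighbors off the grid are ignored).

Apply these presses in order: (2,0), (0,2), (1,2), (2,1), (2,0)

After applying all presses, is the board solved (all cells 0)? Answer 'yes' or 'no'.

Answer: yes

Derivation:
After press 1 at (2,0):
0 1 0 1 0
1 0 0 1 0
0 0 0 0 0
1 1 0 0 0
0 0 0 0 0

After press 2 at (0,2):
0 0 1 0 0
1 0 1 1 0
0 0 0 0 0
1 1 0 0 0
0 0 0 0 0

After press 3 at (1,2):
0 0 0 0 0
1 1 0 0 0
0 0 1 0 0
1 1 0 0 0
0 0 0 0 0

After press 4 at (2,1):
0 0 0 0 0
1 0 0 0 0
1 1 0 0 0
1 0 0 0 0
0 0 0 0 0

After press 5 at (2,0):
0 0 0 0 0
0 0 0 0 0
0 0 0 0 0
0 0 0 0 0
0 0 0 0 0

Lights still on: 0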